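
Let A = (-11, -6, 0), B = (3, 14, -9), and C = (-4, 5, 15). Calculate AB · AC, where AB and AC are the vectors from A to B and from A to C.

183

AB = B − A = (14, 20, -9)
AC = C − A = (7, 11, 15)
AB · AC = 14·7 + 20·11 + (-9)·15 = 98 + 220 - 135 = 183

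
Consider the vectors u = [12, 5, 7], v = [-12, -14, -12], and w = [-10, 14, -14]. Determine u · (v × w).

1972

v × w:
i: (-14)·(-14) - (-12)·14 = 196 - (-168) = 364
j: (-12)·(-10) - (-12)·(-14) = 120 - 168 = -48
k: (-12)·14 - (-14)·(-10) = -168 - 140 = -308
v × w = (364, -48, -308)
u · (v × w) = 12·364 + 5·(-48) + 7·(-308) = 4368 - 240 - 2156 = 1972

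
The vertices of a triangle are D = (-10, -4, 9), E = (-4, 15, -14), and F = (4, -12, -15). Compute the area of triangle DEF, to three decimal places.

DE = (6, 19, -23),  DF = (14, -8, -24)
i: 19·(-24) - (-23)·(-8) = -456 - 184 = -640
j: (-23)·14 - 6·(-24) = -322 - (-144) = -178
k: 6·(-8) - 19·14 = -48 - 266 = -314
DE × DF = (-640, -178, -314)
|DE × DF| = √539880 ≈ 734.7653
area = ½ · 734.7653 ≈ 367.383

367.383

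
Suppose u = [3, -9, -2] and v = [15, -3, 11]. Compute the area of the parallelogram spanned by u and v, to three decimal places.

i: (-9)·11 - (-2)·(-3) = -99 - 6 = -105
j: (-2)·15 - 3·11 = -30 - 33 = -63
k: 3·(-3) - (-9)·15 = -9 - (-135) = 126
u × v = (-105, -63, 126)
|u × v| = √((-105)² + (-63)² + 126²) = √30870 ≈ 175.6986

175.699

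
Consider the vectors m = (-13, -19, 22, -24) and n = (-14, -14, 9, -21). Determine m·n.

m · n = (-13)·(-14) + (-19)·(-14) + 22·9 + (-24)·(-21) = 182 + 266 + 198 + 504 = 1150

1150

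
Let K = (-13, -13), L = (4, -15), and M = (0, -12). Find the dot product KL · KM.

KL = L − K = (17, -2)
KM = M − K = (13, 1)
KL · KM = 17·13 + (-2)·1 = 221 - 2 = 219

219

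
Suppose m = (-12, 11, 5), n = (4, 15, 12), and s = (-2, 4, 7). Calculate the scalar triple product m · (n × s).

-1026

n × s:
i: 15·7 - 12·4 = 105 - 48 = 57
j: 12·(-2) - 4·7 = -24 - 28 = -52
k: 4·4 - 15·(-2) = 16 - (-30) = 46
n × s = (57, -52, 46)
m · (n × s) = (-12)·57 + 11·(-52) + 5·46 = -684 - 572 + 230 = -1026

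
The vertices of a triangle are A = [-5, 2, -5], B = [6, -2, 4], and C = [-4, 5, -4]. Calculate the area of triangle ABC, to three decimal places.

AB = (11, -4, 9),  AC = (1, 3, 1)
i: (-4)·1 - 9·3 = -4 - 27 = -31
j: 9·1 - 11·1 = 9 - 11 = -2
k: 11·3 - (-4)·1 = 33 - (-4) = 37
AB × AC = (-31, -2, 37)
|AB × AC| = √2334 ≈ 48.3115
area = ½ · 48.3115 ≈ 24.156

24.156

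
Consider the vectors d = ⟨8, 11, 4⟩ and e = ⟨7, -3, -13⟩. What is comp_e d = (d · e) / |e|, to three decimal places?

d · e = 8·7 + 11·(-3) + 4·(-13) = 56 - 33 - 52 = -29
|e| = √(49 + 9 + 169) = √227 ≈ 15.0665
comp_e d = -29 / √227 ≈ -1.925

-1.925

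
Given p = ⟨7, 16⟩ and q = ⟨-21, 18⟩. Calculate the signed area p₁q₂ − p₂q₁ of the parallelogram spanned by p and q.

462

7·18 - 16·(-21) = 126 - (-336) = 462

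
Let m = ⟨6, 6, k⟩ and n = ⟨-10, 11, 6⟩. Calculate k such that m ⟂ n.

m · n = 6·(-10) + 6·11 + k·6 = 6 + 6k
Set equal to 0: 6k = -6, so k = -1.

-1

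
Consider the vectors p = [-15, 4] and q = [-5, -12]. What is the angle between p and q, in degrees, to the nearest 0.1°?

82.3

p · q = (-15)·(-5) + 4·(-12) = 75 - 48 = 27
|p|² = 225 + 16 = 241,  |p| = √241 ≈ 15.524175
|q|² = 25 + 144 = 169,  |q| = √169 ≈ 13.000000
cos θ = 27 / (15.524175 · 13.000000) ≈ 0.13379
θ = arccos(0.13379) ≈ 82.3°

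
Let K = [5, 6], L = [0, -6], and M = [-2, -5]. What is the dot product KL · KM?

167

KL = L − K = (-5, -12)
KM = M − K = (-7, -11)
KL · KM = (-5)·(-7) + (-12)·(-11) = 35 + 132 = 167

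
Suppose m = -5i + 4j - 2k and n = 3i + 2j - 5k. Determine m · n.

m · n = (-5)·3 + 4·2 + (-2)·(-5) = -15 + 8 + 10 = 3

3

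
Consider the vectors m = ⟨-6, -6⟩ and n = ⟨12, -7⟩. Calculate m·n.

m · n = (-6)·12 + (-6)·(-7) = -72 + 42 = -30

-30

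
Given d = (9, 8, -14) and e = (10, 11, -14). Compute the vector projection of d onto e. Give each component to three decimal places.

(8.969, 9.866, -12.556)

d · e = 9·10 + 8·11 + (-14)·(-14) = 90 + 88 + 196 = 374
|e|² = 100 + 121 + 196 = 417
proj_e d = (374/417) · (10, 11, -14) ≈ (8.969, 9.866, -12.556)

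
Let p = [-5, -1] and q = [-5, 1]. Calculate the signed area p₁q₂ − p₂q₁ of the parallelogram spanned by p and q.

-10

(-5)·1 - (-1)·(-5) = -5 - 5 = -10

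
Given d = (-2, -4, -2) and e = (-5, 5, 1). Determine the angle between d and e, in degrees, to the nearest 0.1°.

110.1

d · e = (-2)·(-5) + (-4)·5 + (-2)·1 = 10 - 20 - 2 = -12
|d|² = 4 + 16 + 4 = 24,  |d| = √24 ≈ 4.898979
|e|² = 25 + 25 + 1 = 51,  |e| = √51 ≈ 7.141428
cos θ = -12 / (4.898979 · 7.141428) ≈ -0.34300
θ = arccos(-0.34300) ≈ 110.1°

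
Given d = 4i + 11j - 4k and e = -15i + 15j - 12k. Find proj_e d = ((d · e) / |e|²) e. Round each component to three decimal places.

(-3.864, 3.864, -3.091)

d · e = 4·(-15) + 11·15 + (-4)·(-12) = -60 + 165 + 48 = 153
|e|² = 225 + 225 + 144 = 594
proj_e d = (153/594) · (-15, 15, -12) ≈ (-3.864, 3.864, -3.091)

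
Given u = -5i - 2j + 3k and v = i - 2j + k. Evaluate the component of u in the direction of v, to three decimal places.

0.816

u · v = (-5)·1 + (-2)·(-2) + 3·1 = -5 + 4 + 3 = 2
|v| = √(1 + 4 + 1) = √6 ≈ 2.4495
comp_v u = 2 / √6 ≈ 0.816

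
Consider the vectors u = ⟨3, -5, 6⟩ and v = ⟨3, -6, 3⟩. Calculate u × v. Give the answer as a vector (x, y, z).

(21, 9, -3)

i: (-5)·3 - 6·(-6) = -15 - (-36) = 21
j: 6·3 - 3·3 = 18 - 9 = 9
k: 3·(-6) - (-5)·3 = -18 - (-15) = -3
u × v = (21, 9, -3)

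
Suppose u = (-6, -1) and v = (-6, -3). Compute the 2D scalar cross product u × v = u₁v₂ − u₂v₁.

12

(-6)·(-3) - (-1)·(-6) = 18 - 6 = 12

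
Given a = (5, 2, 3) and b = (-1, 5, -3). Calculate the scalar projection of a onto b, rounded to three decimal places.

a · b = 5·(-1) + 2·5 + 3·(-3) = -5 + 10 - 9 = -4
|b| = √(1 + 25 + 9) = √35 ≈ 5.9161
comp_b a = -4 / √35 ≈ -0.676

-0.676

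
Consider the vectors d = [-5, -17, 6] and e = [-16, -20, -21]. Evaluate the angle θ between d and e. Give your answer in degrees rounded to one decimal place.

d · e = (-5)·(-16) + (-17)·(-20) + 6·(-21) = 80 + 340 - 126 = 294
|d|² = 25 + 289 + 36 = 350,  |d| = √350 ≈ 18.708287
|e|² = 256 + 400 + 441 = 1097,  |e| = √1097 ≈ 33.120990
cos θ = 294 / (18.708287 · 33.120990) ≈ 0.47447
θ = arccos(0.47447) ≈ 61.7°

61.7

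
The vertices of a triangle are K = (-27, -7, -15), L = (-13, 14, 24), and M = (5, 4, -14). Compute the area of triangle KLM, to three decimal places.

KL = (14, 21, 39),  KM = (32, 11, 1)
i: 21·1 - 39·11 = 21 - 429 = -408
j: 39·32 - 14·1 = 1248 - 14 = 1234
k: 14·11 - 21·32 = 154 - 672 = -518
KL × KM = (-408, 1234, -518)
|KL × KM| = √1957544 ≈ 1399.1226
area = ½ · 1399.1226 ≈ 699.561

699.561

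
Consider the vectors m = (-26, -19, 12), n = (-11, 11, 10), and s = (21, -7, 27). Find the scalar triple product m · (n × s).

n × s:
i: 11·27 - 10·(-7) = 297 - (-70) = 367
j: 10·21 - (-11)·27 = 210 - (-297) = 507
k: (-11)·(-7) - 11·21 = 77 - 231 = -154
n × s = (367, 507, -154)
m · (n × s) = (-26)·367 + (-19)·507 + 12·(-154) = -9542 - 9633 - 1848 = -21023

-21023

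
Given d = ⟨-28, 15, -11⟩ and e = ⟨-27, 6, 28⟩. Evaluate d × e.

i: 15·28 - (-11)·6 = 420 - (-66) = 486
j: (-11)·(-27) - (-28)·28 = 297 - (-784) = 1081
k: (-28)·6 - 15·(-27) = -168 - (-405) = 237
d × e = (486, 1081, 237)

(486, 1081, 237)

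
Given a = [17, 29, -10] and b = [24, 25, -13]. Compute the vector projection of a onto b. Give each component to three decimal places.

a · b = 17·24 + 29·25 + (-10)·(-13) = 408 + 725 + 130 = 1263
|b|² = 576 + 625 + 169 = 1370
proj_b a = (1263/1370) · (24, 25, -13) ≈ (22.126, 23.047, -11.985)

(22.126, 23.047, -11.985)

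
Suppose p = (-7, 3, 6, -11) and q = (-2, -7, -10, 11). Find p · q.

-188

p · q = (-7)·(-2) + 3·(-7) + 6·(-10) + (-11)·11 = 14 - 21 - 60 - 121 = -188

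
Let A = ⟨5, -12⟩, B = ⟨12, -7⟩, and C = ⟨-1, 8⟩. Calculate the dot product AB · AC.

58

AB = B − A = (7, 5)
AC = C − A = (-6, 20)
AB · AC = 7·(-6) + 5·20 = -42 + 100 = 58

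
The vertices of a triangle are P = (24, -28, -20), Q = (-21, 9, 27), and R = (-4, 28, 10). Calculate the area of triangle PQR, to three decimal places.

PQ = (-45, 37, 47),  PR = (-28, 56, 30)
i: 37·30 - 47·56 = 1110 - 2632 = -1522
j: 47·(-28) - (-45)·30 = -1316 - (-1350) = 34
k: (-45)·56 - 37·(-28) = -2520 - (-1036) = -1484
PQ × PR = (-1522, 34, -1484)
|PQ × PR| = √4519896 ≈ 2126.0047
area = ½ · 2126.0047 ≈ 1063.002

1063.002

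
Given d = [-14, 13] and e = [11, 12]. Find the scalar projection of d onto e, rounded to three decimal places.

d · e = (-14)·11 + 13·12 = -154 + 156 = 2
|e| = √(121 + 144) = √265 ≈ 16.2788
comp_e d = 2 / √265 ≈ 0.123

0.123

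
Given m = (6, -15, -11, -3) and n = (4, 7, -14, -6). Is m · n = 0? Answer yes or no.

m · n = 6·4 + (-15)·7 + (-11)·(-14) + (-3)·(-6) = 24 - 105 + 154 + 18 = 91
Nonzero, so the vectors are not orthogonal.

no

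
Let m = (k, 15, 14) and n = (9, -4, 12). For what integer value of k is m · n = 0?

m · n = k·9 + 15·(-4) + 14·12 = 108 + 9k
Set equal to 0: 9k = -108, so k = -12.

-12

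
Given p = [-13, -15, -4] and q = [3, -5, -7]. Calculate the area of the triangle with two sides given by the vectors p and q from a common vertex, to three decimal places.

i: (-15)·(-7) - (-4)·(-5) = 105 - 20 = 85
j: (-4)·3 - (-13)·(-7) = -12 - 91 = -103
k: (-13)·(-5) - (-15)·3 = 65 - (-45) = 110
p × q = (85, -103, 110)
|p × q| = √(85² + (-103)² + 110²) = √29934 ≈ 173.0145
area = ½ · 173.0145 ≈ 86.507

86.507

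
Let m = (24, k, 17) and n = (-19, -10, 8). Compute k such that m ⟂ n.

-32

m · n = 24·(-19) + k·(-10) + 17·8 = -320 - 10k
Set equal to 0: -10k = 320, so k = -32.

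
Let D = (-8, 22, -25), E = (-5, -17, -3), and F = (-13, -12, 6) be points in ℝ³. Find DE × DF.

(-461, -203, -297)

DE = (3, -39, 22)
DF = (-5, -34, 31)
i: (-39)·31 - 22·(-34) = -1209 - (-748) = -461
j: 22·(-5) - 3·31 = -110 - 93 = -203
k: 3·(-34) - (-39)·(-5) = -102 - 195 = -297
DE × DF = (-461, -203, -297)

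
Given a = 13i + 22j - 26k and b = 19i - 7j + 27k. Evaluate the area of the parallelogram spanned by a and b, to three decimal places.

1069.042

i: 22·27 - (-26)·(-7) = 594 - 182 = 412
j: (-26)·19 - 13·27 = -494 - 351 = -845
k: 13·(-7) - 22·19 = -91 - 418 = -509
a × b = (412, -845, -509)
|a × b| = √(412² + (-845)² + (-509)²) = √1142850 ≈ 1069.0416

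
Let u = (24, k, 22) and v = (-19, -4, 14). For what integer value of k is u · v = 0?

-37

u · v = 24·(-19) + k·(-4) + 22·14 = -148 - 4k
Set equal to 0: -4k = 148, so k = -37.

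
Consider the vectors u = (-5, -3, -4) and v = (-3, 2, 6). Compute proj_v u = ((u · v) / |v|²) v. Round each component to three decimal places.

(0.918, -0.612, -1.837)

u · v = (-5)·(-3) + (-3)·2 + (-4)·6 = 15 - 6 - 24 = -15
|v|² = 9 + 4 + 36 = 49
proj_v u = (-15/49) · (-3, 2, 6) ≈ (0.918, -0.612, -1.837)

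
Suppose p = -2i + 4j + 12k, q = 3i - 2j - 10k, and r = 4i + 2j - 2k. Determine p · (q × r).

-16

q × r:
i: (-2)·(-2) - (-10)·2 = 4 - (-20) = 24
j: (-10)·4 - 3·(-2) = -40 - (-6) = -34
k: 3·2 - (-2)·4 = 6 - (-8) = 14
q × r = (24, -34, 14)
p · (q × r) = (-2)·24 + 4·(-34) + 12·14 = -48 - 136 + 168 = -16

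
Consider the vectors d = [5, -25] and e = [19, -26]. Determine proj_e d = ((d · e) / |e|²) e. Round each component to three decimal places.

(13.650, -18.679)

d · e = 5·19 + (-25)·(-26) = 95 + 650 = 745
|e|² = 361 + 676 = 1037
proj_e d = (745/1037) · (19, -26) ≈ (13.650, -18.679)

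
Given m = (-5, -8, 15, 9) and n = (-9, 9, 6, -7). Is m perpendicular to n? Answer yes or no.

yes

m · n = (-5)·(-9) + (-8)·9 + 15·6 + 9·(-7) = 45 - 72 + 90 - 63 = 0
Zero, so the vectors are orthogonal.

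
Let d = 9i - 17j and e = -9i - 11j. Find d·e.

106

d · e = 9·(-9) + (-17)·(-11) = -81 + 187 = 106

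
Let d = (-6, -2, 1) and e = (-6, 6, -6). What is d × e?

i: (-2)·(-6) - 1·6 = 12 - 6 = 6
j: 1·(-6) - (-6)·(-6) = -6 - 36 = -42
k: (-6)·6 - (-2)·(-6) = -36 - 12 = -48
d × e = (6, -42, -48)

(6, -42, -48)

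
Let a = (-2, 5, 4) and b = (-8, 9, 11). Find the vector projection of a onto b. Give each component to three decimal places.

a · b = (-2)·(-8) + 5·9 + 4·11 = 16 + 45 + 44 = 105
|b|² = 64 + 81 + 121 = 266
proj_b a = (105/266) · (-8, 9, 11) ≈ (-3.158, 3.553, 4.342)

(-3.158, 3.553, 4.342)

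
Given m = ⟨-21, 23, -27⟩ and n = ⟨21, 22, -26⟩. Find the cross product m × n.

i: 23·(-26) - (-27)·22 = -598 - (-594) = -4
j: (-27)·21 - (-21)·(-26) = -567 - 546 = -1113
k: (-21)·22 - 23·21 = -462 - 483 = -945
m × n = (-4, -1113, -945)

(-4, -1113, -945)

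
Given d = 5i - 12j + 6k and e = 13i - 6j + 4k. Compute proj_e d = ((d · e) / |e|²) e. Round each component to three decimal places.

(9.471, -4.371, 2.914)

d · e = 5·13 + (-12)·(-6) + 6·4 = 65 + 72 + 24 = 161
|e|² = 169 + 36 + 16 = 221
proj_e d = (161/221) · (13, -6, 4) ≈ (9.471, -4.371, 2.914)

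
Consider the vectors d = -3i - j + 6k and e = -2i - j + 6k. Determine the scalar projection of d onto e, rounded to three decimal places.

6.715

d · e = (-3)·(-2) + (-1)·(-1) + 6·6 = 6 + 1 + 36 = 43
|e| = √(4 + 1 + 36) = √41 ≈ 6.4031
comp_e d = 43 / √41 ≈ 6.715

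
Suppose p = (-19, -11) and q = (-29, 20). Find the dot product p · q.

p · q = (-19)·(-29) + (-11)·20 = 551 - 220 = 331

331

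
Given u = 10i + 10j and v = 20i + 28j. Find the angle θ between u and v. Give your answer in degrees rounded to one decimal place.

u · v = 10·20 + 10·28 = 200 + 280 = 480
|u|² = 100 + 100 = 200,  |u| = √200 ≈ 14.142136
|v|² = 400 + 784 = 1184,  |v| = √1184 ≈ 34.409301
cos θ = 480 / (14.142136 · 34.409301) ≈ 0.98639
θ = arccos(0.98639) ≈ 9.5°

9.5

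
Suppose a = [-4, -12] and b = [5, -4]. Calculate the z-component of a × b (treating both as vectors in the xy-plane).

(-4)·(-4) - (-12)·5 = 16 - (-60) = 76

76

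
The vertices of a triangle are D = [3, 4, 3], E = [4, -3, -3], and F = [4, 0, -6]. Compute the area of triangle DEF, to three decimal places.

19.615

DE = (1, -7, -6),  DF = (1, -4, -9)
i: (-7)·(-9) - (-6)·(-4) = 63 - 24 = 39
j: (-6)·1 - 1·(-9) = -6 - (-9) = 3
k: 1·(-4) - (-7)·1 = -4 - (-7) = 3
DE × DF = (39, 3, 3)
|DE × DF| = √1539 ≈ 39.2301
area = ½ · 39.2301 ≈ 19.615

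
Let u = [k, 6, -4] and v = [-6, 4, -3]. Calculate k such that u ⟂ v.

u · v = k·(-6) + 6·4 + (-4)·(-3) = 36 - 6k
Set equal to 0: -6k = -36, so k = 6.

6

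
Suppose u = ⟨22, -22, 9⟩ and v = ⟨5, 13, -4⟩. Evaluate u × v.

(-29, 133, 396)

i: (-22)·(-4) - 9·13 = 88 - 117 = -29
j: 9·5 - 22·(-4) = 45 - (-88) = 133
k: 22·13 - (-22)·5 = 286 - (-110) = 396
u × v = (-29, 133, 396)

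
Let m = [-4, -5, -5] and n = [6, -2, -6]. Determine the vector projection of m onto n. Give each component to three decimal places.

(1.263, -0.421, -1.263)

m · n = (-4)·6 + (-5)·(-2) + (-5)·(-6) = -24 + 10 + 30 = 16
|n|² = 36 + 4 + 36 = 76
proj_n m = (16/76) · (6, -2, -6) ≈ (1.263, -0.421, -1.263)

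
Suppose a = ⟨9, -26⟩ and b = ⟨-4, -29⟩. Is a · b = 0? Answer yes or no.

a · b = 9·(-4) + (-26)·(-29) = -36 + 754 = 718
Nonzero, so the vectors are not orthogonal.

no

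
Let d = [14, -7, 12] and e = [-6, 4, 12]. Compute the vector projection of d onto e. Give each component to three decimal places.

d · e = 14·(-6) + (-7)·4 + 12·12 = -84 - 28 + 144 = 32
|e|² = 36 + 16 + 144 = 196
proj_e d = (32/196) · (-6, 4, 12) ≈ (-0.980, 0.653, 1.959)

(-0.980, 0.653, 1.959)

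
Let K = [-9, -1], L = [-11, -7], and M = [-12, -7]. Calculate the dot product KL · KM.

42

KL = L − K = (-2, -6)
KM = M − K = (-3, -6)
KL · KM = (-2)·(-3) + (-6)·(-6) = 6 + 36 = 42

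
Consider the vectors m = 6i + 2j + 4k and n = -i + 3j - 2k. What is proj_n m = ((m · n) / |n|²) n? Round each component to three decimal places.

m · n = 6·(-1) + 2·3 + 4·(-2) = -6 + 6 - 8 = -8
|n|² = 1 + 9 + 4 = 14
proj_n m = (-8/14) · (-1, 3, -2) ≈ (0.571, -1.714, 1.143)

(0.571, -1.714, 1.143)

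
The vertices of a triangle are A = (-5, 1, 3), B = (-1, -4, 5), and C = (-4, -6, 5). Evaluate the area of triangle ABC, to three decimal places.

AB = (4, -5, 2),  AC = (1, -7, 2)
i: (-5)·2 - 2·(-7) = -10 - (-14) = 4
j: 2·1 - 4·2 = 2 - 8 = -6
k: 4·(-7) - (-5)·1 = -28 - (-5) = -23
AB × AC = (4, -6, -23)
|AB × AC| = √581 ≈ 24.1039
area = ½ · 24.1039 ≈ 12.052

12.052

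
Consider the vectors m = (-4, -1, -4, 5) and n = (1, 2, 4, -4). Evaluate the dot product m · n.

-42

m · n = (-4)·1 + (-1)·2 + (-4)·4 + 5·(-4) = -4 - 2 - 16 - 20 = -42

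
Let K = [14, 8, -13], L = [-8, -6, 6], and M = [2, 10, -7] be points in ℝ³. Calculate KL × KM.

(-122, -96, -212)

KL = (-22, -14, 19)
KM = (-12, 2, 6)
i: (-14)·6 - 19·2 = -84 - 38 = -122
j: 19·(-12) - (-22)·6 = -228 - (-132) = -96
k: (-22)·2 - (-14)·(-12) = -44 - 168 = -212
KL × KM = (-122, -96, -212)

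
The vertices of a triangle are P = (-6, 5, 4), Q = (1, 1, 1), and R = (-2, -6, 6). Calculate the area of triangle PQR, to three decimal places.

PQ = (7, -4, -3),  PR = (4, -11, 2)
i: (-4)·2 - (-3)·(-11) = -8 - 33 = -41
j: (-3)·4 - 7·2 = -12 - 14 = -26
k: 7·(-11) - (-4)·4 = -77 - (-16) = -61
PQ × PR = (-41, -26, -61)
|PQ × PR| = √6078 ≈ 77.9615
area = ½ · 77.9615 ≈ 38.981

38.981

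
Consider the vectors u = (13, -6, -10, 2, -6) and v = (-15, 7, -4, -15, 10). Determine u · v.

-287

u · v = 13·(-15) + (-6)·7 + (-10)·(-4) + 2·(-15) + (-6)·10 = -195 - 42 + 40 - 30 - 60 = -287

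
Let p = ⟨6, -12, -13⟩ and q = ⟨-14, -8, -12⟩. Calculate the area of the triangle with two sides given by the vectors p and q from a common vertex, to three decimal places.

i: (-12)·(-12) - (-13)·(-8) = 144 - 104 = 40
j: (-13)·(-14) - 6·(-12) = 182 - (-72) = 254
k: 6·(-8) - (-12)·(-14) = -48 - 168 = -216
p × q = (40, 254, -216)
|p × q| = √(40² + 254² + (-216)²) = √112772 ≈ 335.8154
area = ½ · 335.8154 ≈ 167.908

167.908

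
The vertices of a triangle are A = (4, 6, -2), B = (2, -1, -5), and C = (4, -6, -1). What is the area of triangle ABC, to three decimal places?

24.642

AB = (-2, -7, -3),  AC = (0, -12, 1)
i: (-7)·1 - (-3)·(-12) = -7 - 36 = -43
j: (-3)·0 - (-2)·1 = 0 - (-2) = 2
k: (-2)·(-12) - (-7)·0 = 24 - 0 = 24
AB × AC = (-43, 2, 24)
|AB × AC| = √2429 ≈ 49.2849
area = ½ · 49.2849 ≈ 24.642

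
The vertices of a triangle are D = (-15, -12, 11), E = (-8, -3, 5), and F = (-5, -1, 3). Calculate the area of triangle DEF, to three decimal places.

7.433

DE = (7, 9, -6),  DF = (10, 11, -8)
i: 9·(-8) - (-6)·11 = -72 - (-66) = -6
j: (-6)·10 - 7·(-8) = -60 - (-56) = -4
k: 7·11 - 9·10 = 77 - 90 = -13
DE × DF = (-6, -4, -13)
|DE × DF| = √221 ≈ 14.8661
area = ½ · 14.8661 ≈ 7.433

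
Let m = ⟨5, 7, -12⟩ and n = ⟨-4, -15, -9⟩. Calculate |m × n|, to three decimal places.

264.399

i: 7·(-9) - (-12)·(-15) = -63 - 180 = -243
j: (-12)·(-4) - 5·(-9) = 48 - (-45) = 93
k: 5·(-15) - 7·(-4) = -75 - (-28) = -47
m × n = (-243, 93, -47)
|m × n| = √((-243)² + 93² + (-47)²) = √69907 ≈ 264.3993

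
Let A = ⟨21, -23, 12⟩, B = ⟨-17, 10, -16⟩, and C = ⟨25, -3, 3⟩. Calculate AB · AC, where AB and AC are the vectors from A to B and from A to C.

760

AB = B − A = (-38, 33, -28)
AC = C − A = (4, 20, -9)
AB · AC = (-38)·4 + 33·20 + (-28)·(-9) = -152 + 660 + 252 = 760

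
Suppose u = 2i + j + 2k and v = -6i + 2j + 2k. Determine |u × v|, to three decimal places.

18.974

i: 1·2 - 2·2 = 2 - 4 = -2
j: 2·(-6) - 2·2 = -12 - 4 = -16
k: 2·2 - 1·(-6) = 4 - (-6) = 10
u × v = (-2, -16, 10)
|u × v| = √((-2)² + (-16)² + 10²) = √360 ≈ 18.9737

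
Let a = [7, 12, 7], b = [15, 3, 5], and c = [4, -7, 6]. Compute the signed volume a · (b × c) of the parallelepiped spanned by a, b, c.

-1288

b × c:
i: 3·6 - 5·(-7) = 18 - (-35) = 53
j: 5·4 - 15·6 = 20 - 90 = -70
k: 15·(-7) - 3·4 = -105 - 12 = -117
b × c = (53, -70, -117)
a · (b × c) = 7·53 + 12·(-70) + 7·(-117) = 371 - 840 - 819 = -1288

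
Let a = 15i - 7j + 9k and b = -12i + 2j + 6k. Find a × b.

i: (-7)·6 - 9·2 = -42 - 18 = -60
j: 9·(-12) - 15·6 = -108 - 90 = -198
k: 15·2 - (-7)·(-12) = 30 - 84 = -54
a × b = (-60, -198, -54)

(-60, -198, -54)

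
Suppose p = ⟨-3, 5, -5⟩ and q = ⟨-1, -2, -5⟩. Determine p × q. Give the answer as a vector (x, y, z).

(-35, -10, 11)

i: 5·(-5) - (-5)·(-2) = -25 - 10 = -35
j: (-5)·(-1) - (-3)·(-5) = 5 - 15 = -10
k: (-3)·(-2) - 5·(-1) = 6 - (-5) = 11
p × q = (-35, -10, 11)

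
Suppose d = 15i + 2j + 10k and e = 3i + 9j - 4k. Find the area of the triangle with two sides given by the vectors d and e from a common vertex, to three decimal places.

92.662

i: 2·(-4) - 10·9 = -8 - 90 = -98
j: 10·3 - 15·(-4) = 30 - (-60) = 90
k: 15·9 - 2·3 = 135 - 6 = 129
d × e = (-98, 90, 129)
|d × e| = √((-98)² + 90² + 129²) = √34345 ≈ 185.3240
area = ½ · 185.3240 ≈ 92.662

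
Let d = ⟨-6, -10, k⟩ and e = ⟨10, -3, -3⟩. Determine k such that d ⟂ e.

d · e = (-6)·10 + (-10)·(-3) + k·(-3) = -30 - 3k
Set equal to 0: -3k = 30, so k = -10.

-10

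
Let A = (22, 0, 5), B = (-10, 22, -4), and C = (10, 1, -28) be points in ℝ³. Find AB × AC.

AB = (-32, 22, -9)
AC = (-12, 1, -33)
i: 22·(-33) - (-9)·1 = -726 - (-9) = -717
j: (-9)·(-12) - (-32)·(-33) = 108 - 1056 = -948
k: (-32)·1 - 22·(-12) = -32 - (-264) = 232
AB × AC = (-717, -948, 232)

(-717, -948, 232)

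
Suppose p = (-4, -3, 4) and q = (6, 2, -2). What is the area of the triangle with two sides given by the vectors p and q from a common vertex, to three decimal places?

9.487

i: (-3)·(-2) - 4·2 = 6 - 8 = -2
j: 4·6 - (-4)·(-2) = 24 - 8 = 16
k: (-4)·2 - (-3)·6 = -8 - (-18) = 10
p × q = (-2, 16, 10)
|p × q| = √((-2)² + 16² + 10²) = √360 ≈ 18.9737
area = ½ · 18.9737 ≈ 9.487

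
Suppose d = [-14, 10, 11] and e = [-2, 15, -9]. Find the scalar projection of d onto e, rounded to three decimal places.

d · e = (-14)·(-2) + 10·15 + 11·(-9) = 28 + 150 - 99 = 79
|e| = √(4 + 225 + 81) = √310 ≈ 17.6068
comp_e d = 79 / √310 ≈ 4.487

4.487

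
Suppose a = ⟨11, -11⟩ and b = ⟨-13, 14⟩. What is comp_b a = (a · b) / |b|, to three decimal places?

-15.546

a · b = 11·(-13) + (-11)·14 = -143 - 154 = -297
|b| = √(169 + 196) = √365 ≈ 19.1050
comp_b a = -297 / √365 ≈ -15.546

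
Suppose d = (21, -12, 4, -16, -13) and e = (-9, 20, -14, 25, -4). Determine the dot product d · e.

-833

d · e = 21·(-9) + (-12)·20 + 4·(-14) + (-16)·25 + (-13)·(-4) = -189 - 240 - 56 - 400 + 52 = -833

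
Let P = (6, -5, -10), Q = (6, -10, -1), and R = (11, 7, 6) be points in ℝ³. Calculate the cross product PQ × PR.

(-188, 45, 25)

PQ = (0, -5, 9)
PR = (5, 12, 16)
i: (-5)·16 - 9·12 = -80 - 108 = -188
j: 9·5 - 0·16 = 45 - 0 = 45
k: 0·12 - (-5)·5 = 0 - (-25) = 25
PQ × PR = (-188, 45, 25)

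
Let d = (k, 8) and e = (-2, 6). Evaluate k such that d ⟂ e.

24

d · e = k·(-2) + 8·6 = 48 - 2k
Set equal to 0: -2k = -48, so k = 24.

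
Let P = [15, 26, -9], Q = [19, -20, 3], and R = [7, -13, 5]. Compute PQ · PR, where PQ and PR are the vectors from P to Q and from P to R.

PQ = Q − P = (4, -46, 12)
PR = R − P = (-8, -39, 14)
PQ · PR = 4·(-8) + (-46)·(-39) + 12·14 = -32 + 1794 + 168 = 1930

1930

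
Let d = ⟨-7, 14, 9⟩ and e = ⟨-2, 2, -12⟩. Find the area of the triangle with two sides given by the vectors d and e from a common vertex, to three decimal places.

i: 14·(-12) - 9·2 = -168 - 18 = -186
j: 9·(-2) - (-7)·(-12) = -18 - 84 = -102
k: (-7)·2 - 14·(-2) = -14 - (-28) = 14
d × e = (-186, -102, 14)
|d × e| = √((-186)² + (-102)² + 14²) = √45196 ≈ 212.5935
area = ½ · 212.5935 ≈ 106.297

106.297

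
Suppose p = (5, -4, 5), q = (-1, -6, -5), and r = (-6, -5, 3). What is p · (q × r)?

q × r:
i: (-6)·3 - (-5)·(-5) = -18 - 25 = -43
j: (-5)·(-6) - (-1)·3 = 30 - (-3) = 33
k: (-1)·(-5) - (-6)·(-6) = 5 - 36 = -31
q × r = (-43, 33, -31)
p · (q × r) = 5·(-43) + (-4)·33 + 5·(-31) = -215 - 132 - 155 = -502

-502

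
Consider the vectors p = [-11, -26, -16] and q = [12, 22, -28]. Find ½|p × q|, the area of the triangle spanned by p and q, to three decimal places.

596.091

i: (-26)·(-28) - (-16)·22 = 728 - (-352) = 1080
j: (-16)·12 - (-11)·(-28) = -192 - 308 = -500
k: (-11)·22 - (-26)·12 = -242 - (-312) = 70
p × q = (1080, -500, 70)
|p × q| = √(1080² + (-500)² + 70²) = √1421300 ≈ 1192.1829
area = ½ · 1192.1829 ≈ 596.091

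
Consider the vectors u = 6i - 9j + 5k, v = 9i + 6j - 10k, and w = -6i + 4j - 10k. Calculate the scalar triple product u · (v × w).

v × w:
i: 6·(-10) - (-10)·4 = -60 - (-40) = -20
j: (-10)·(-6) - 9·(-10) = 60 - (-90) = 150
k: 9·4 - 6·(-6) = 36 - (-36) = 72
v × w = (-20, 150, 72)
u · (v × w) = 6·(-20) + (-9)·150 + 5·72 = -120 - 1350 + 360 = -1110

-1110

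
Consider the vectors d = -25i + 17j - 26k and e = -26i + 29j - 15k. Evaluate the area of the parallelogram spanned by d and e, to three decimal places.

i: 17·(-15) - (-26)·29 = -255 - (-754) = 499
j: (-26)·(-26) - (-25)·(-15) = 676 - 375 = 301
k: (-25)·29 - 17·(-26) = -725 - (-442) = -283
d × e = (499, 301, -283)
|d × e| = √(499² + 301² + (-283)²) = √419691 ≈ 647.8356

647.836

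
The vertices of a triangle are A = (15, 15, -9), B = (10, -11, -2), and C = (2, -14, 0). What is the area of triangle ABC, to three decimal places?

AB = (-5, -26, 7),  AC = (-13, -29, 9)
i: (-26)·9 - 7·(-29) = -234 - (-203) = -31
j: 7·(-13) - (-5)·9 = -91 - (-45) = -46
k: (-5)·(-29) - (-26)·(-13) = 145 - 338 = -193
AB × AC = (-31, -46, -193)
|AB × AC| = √40326 ≈ 200.8133
area = ½ · 200.8133 ≈ 100.407

100.407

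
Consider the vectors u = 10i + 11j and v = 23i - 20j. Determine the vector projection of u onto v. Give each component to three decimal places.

(0.248, -0.215)

u · v = 10·23 + 11·(-20) = 230 - 220 = 10
|v|² = 529 + 400 = 929
proj_v u = (10/929) · (23, -20) ≈ (0.248, -0.215)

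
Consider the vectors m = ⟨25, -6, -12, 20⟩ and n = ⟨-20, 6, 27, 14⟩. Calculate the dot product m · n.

m · n = 25·(-20) + (-6)·6 + (-12)·27 + 20·14 = -500 - 36 - 324 + 280 = -580

-580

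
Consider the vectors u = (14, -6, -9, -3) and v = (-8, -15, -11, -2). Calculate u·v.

83

u · v = 14·(-8) + (-6)·(-15) + (-9)·(-11) + (-3)·(-2) = -112 + 90 + 99 + 6 = 83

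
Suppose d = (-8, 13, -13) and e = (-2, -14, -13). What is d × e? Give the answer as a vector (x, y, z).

(-351, -78, 138)

i: 13·(-13) - (-13)·(-14) = -169 - 182 = -351
j: (-13)·(-2) - (-8)·(-13) = 26 - 104 = -78
k: (-8)·(-14) - 13·(-2) = 112 - (-26) = 138
d × e = (-351, -78, 138)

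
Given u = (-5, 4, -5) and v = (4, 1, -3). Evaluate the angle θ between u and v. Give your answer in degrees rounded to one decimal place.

u · v = (-5)·4 + 4·1 + (-5)·(-3) = -20 + 4 + 15 = -1
|u|² = 25 + 16 + 25 = 66,  |u| = √66 ≈ 8.124038
|v|² = 16 + 1 + 9 = 26,  |v| = √26 ≈ 5.099020
cos θ = -1 / (8.124038 · 5.099020) ≈ -0.02414
θ = arccos(-0.02414) ≈ 91.4°

91.4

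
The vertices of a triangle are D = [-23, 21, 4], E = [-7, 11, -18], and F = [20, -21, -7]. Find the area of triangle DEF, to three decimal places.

DE = (16, -10, -22),  DF = (43, -42, -11)
i: (-10)·(-11) - (-22)·(-42) = 110 - 924 = -814
j: (-22)·43 - 16·(-11) = -946 - (-176) = -770
k: 16·(-42) - (-10)·43 = -672 - (-430) = -242
DE × DF = (-814, -770, -242)
|DE × DF| = √1314060 ≈ 1146.3246
area = ½ · 1146.3246 ≈ 573.162

573.162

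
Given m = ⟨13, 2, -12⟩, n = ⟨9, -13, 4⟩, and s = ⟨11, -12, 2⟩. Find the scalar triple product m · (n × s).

-82

n × s:
i: (-13)·2 - 4·(-12) = -26 - (-48) = 22
j: 4·11 - 9·2 = 44 - 18 = 26
k: 9·(-12) - (-13)·11 = -108 - (-143) = 35
n × s = (22, 26, 35)
m · (n × s) = 13·22 + 2·26 + (-12)·35 = 286 + 52 - 420 = -82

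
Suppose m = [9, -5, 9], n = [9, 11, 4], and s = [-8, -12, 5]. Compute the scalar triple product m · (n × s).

n × s:
i: 11·5 - 4·(-12) = 55 - (-48) = 103
j: 4·(-8) - 9·5 = -32 - 45 = -77
k: 9·(-12) - 11·(-8) = -108 - (-88) = -20
n × s = (103, -77, -20)
m · (n × s) = 9·103 + (-5)·(-77) + 9·(-20) = 927 + 385 - 180 = 1132

1132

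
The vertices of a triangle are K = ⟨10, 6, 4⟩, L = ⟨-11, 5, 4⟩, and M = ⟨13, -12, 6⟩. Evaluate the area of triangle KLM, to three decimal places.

191.657

KL = (-21, -1, 0),  KM = (3, -18, 2)
i: (-1)·2 - 0·(-18) = -2 - 0 = -2
j: 0·3 - (-21)·2 = 0 - (-42) = 42
k: (-21)·(-18) - (-1)·3 = 378 - (-3) = 381
KL × KM = (-2, 42, 381)
|KL × KM| = √146929 ≈ 383.3132
area = ½ · 383.3132 ≈ 191.657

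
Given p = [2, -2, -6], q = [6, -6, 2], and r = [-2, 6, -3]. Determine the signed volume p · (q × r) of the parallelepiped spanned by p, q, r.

q × r:
i: (-6)·(-3) - 2·6 = 18 - 12 = 6
j: 2·(-2) - 6·(-3) = -4 - (-18) = 14
k: 6·6 - (-6)·(-2) = 36 - 12 = 24
q × r = (6, 14, 24)
p · (q × r) = 2·6 + (-2)·14 + (-6)·24 = 12 - 28 - 144 = -160

-160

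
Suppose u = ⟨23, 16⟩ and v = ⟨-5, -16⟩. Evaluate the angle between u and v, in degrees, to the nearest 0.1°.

142.2

u · v = 23·(-5) + 16·(-16) = -115 - 256 = -371
|u|² = 529 + 256 = 785,  |u| = √785 ≈ 28.017851
|v|² = 25 + 256 = 281,  |v| = √281 ≈ 16.763055
cos θ = -371 / (28.017851 · 16.763055) ≈ -0.78993
θ = arccos(-0.78993) ≈ 142.2°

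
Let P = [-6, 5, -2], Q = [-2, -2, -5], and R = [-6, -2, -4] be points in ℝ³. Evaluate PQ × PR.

PQ = (4, -7, -3)
PR = (0, -7, -2)
i: (-7)·(-2) - (-3)·(-7) = 14 - 21 = -7
j: (-3)·0 - 4·(-2) = 0 - (-8) = 8
k: 4·(-7) - (-7)·0 = -28 - 0 = -28
PQ × PR = (-7, 8, -28)

(-7, 8, -28)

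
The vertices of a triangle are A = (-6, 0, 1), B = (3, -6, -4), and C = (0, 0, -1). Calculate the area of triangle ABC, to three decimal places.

AB = (9, -6, -5),  AC = (6, 0, -2)
i: (-6)·(-2) - (-5)·0 = 12 - 0 = 12
j: (-5)·6 - 9·(-2) = -30 - (-18) = -12
k: 9·0 - (-6)·6 = 0 - (-36) = 36
AB × AC = (12, -12, 36)
|AB × AC| = √1584 ≈ 39.7995
area = ½ · 39.7995 ≈ 19.900

19.900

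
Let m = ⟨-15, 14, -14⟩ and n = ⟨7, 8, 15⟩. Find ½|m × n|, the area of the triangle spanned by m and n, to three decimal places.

i: 14·15 - (-14)·8 = 210 - (-112) = 322
j: (-14)·7 - (-15)·15 = -98 - (-225) = 127
k: (-15)·8 - 14·7 = -120 - 98 = -218
m × n = (322, 127, -218)
|m × n| = √(322² + 127² + (-218)²) = √167337 ≈ 409.0685
area = ½ · 409.0685 ≈ 204.534

204.534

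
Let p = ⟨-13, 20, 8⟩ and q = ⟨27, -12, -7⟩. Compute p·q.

-647

p · q = (-13)·27 + 20·(-12) + 8·(-7) = -351 - 240 - 56 = -647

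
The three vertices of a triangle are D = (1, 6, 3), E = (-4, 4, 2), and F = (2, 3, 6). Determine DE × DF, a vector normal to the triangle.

(-9, 14, 17)

DE = (-5, -2, -1)
DF = (1, -3, 3)
i: (-2)·3 - (-1)·(-3) = -6 - 3 = -9
j: (-1)·1 - (-5)·3 = -1 - (-15) = 14
k: (-5)·(-3) - (-2)·1 = 15 - (-2) = 17
DE × DF = (-9, 14, 17)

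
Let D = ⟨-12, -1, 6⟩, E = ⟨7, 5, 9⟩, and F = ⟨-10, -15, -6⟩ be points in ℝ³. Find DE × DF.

DE = (19, 6, 3)
DF = (2, -14, -12)
i: 6·(-12) - 3·(-14) = -72 - (-42) = -30
j: 3·2 - 19·(-12) = 6 - (-228) = 234
k: 19·(-14) - 6·2 = -266 - 12 = -278
DE × DF = (-30, 234, -278)

(-30, 234, -278)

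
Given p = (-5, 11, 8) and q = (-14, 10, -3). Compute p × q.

i: 11·(-3) - 8·10 = -33 - 80 = -113
j: 8·(-14) - (-5)·(-3) = -112 - 15 = -127
k: (-5)·10 - 11·(-14) = -50 - (-154) = 104
p × q = (-113, -127, 104)

(-113, -127, 104)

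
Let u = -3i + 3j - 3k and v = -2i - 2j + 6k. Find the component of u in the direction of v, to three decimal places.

-2.714

u · v = (-3)·(-2) + 3·(-2) + (-3)·6 = 6 - 6 - 18 = -18
|v| = √(4 + 4 + 36) = √44 ≈ 6.6332
comp_v u = -18 / √44 ≈ -2.714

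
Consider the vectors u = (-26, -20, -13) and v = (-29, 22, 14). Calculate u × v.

(6, 741, -1152)

i: (-20)·14 - (-13)·22 = -280 - (-286) = 6
j: (-13)·(-29) - (-26)·14 = 377 - (-364) = 741
k: (-26)·22 - (-20)·(-29) = -572 - 580 = -1152
u × v = (6, 741, -1152)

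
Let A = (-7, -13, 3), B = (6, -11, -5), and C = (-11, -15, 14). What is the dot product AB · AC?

-144

AB = B − A = (13, 2, -8)
AC = C − A = (-4, -2, 11)
AB · AC = 13·(-4) + 2·(-2) + (-8)·11 = -52 - 4 - 88 = -144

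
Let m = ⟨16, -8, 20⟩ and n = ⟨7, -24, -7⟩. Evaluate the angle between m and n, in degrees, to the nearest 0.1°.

m · n = 16·7 + (-8)·(-24) + 20·(-7) = 112 + 192 - 140 = 164
|m|² = 256 + 64 + 400 = 720,  |m| = √720 ≈ 26.832816
|n|² = 49 + 576 + 49 = 674,  |n| = √674 ≈ 25.961510
cos θ = 164 / (26.832816 · 25.961510) ≈ 0.23542
θ = arccos(0.23542) ≈ 76.4°

76.4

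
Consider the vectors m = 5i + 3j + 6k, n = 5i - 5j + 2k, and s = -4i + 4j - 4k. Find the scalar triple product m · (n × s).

n × s:
i: (-5)·(-4) - 2·4 = 20 - 8 = 12
j: 2·(-4) - 5·(-4) = -8 - (-20) = 12
k: 5·4 - (-5)·(-4) = 20 - 20 = 0
n × s = (12, 12, 0)
m · (n × s) = 5·12 + 3·12 + 6·0 = 60 + 36 + 0 = 96

96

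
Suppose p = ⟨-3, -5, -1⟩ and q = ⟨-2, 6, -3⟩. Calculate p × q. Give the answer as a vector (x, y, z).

(21, -7, -28)

i: (-5)·(-3) - (-1)·6 = 15 - (-6) = 21
j: (-1)·(-2) - (-3)·(-3) = 2 - 9 = -7
k: (-3)·6 - (-5)·(-2) = -18 - 10 = -28
p × q = (21, -7, -28)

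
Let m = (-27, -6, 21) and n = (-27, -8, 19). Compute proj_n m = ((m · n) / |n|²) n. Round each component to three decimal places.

(-27.515, -8.153, 19.362)

m · n = (-27)·(-27) + (-6)·(-8) + 21·19 = 729 + 48 + 399 = 1176
|n|² = 729 + 64 + 361 = 1154
proj_n m = (1176/1154) · (-27, -8, 19) ≈ (-27.515, -8.153, 19.362)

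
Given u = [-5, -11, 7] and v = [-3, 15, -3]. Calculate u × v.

(-72, -36, -108)

i: (-11)·(-3) - 7·15 = 33 - 105 = -72
j: 7·(-3) - (-5)·(-3) = -21 - 15 = -36
k: (-5)·15 - (-11)·(-3) = -75 - 33 = -108
u × v = (-72, -36, -108)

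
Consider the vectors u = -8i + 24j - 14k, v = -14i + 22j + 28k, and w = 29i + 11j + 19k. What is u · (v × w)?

v × w:
i: 22·19 - 28·11 = 418 - 308 = 110
j: 28·29 - (-14)·19 = 812 - (-266) = 1078
k: (-14)·11 - 22·29 = -154 - 638 = -792
v × w = (110, 1078, -792)
u · (v × w) = (-8)·110 + 24·1078 + (-14)·(-792) = -880 + 25872 + 11088 = 36080

36080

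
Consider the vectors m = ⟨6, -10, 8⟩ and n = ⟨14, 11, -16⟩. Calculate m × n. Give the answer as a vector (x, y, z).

i: (-10)·(-16) - 8·11 = 160 - 88 = 72
j: 8·14 - 6·(-16) = 112 - (-96) = 208
k: 6·11 - (-10)·14 = 66 - (-140) = 206
m × n = (72, 208, 206)

(72, 208, 206)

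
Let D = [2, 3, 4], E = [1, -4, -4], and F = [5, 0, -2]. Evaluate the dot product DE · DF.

DE = E − D = (-1, -7, -8)
DF = F − D = (3, -3, -6)
DE · DF = (-1)·3 + (-7)·(-3) + (-8)·(-6) = -3 + 21 + 48 = 66

66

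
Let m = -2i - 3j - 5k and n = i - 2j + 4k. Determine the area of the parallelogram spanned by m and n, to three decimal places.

23.281

i: (-3)·4 - (-5)·(-2) = -12 - 10 = -22
j: (-5)·1 - (-2)·4 = -5 - (-8) = 3
k: (-2)·(-2) - (-3)·1 = 4 - (-3) = 7
m × n = (-22, 3, 7)
|m × n| = √((-22)² + 3² + 7²) = √542 ≈ 23.2809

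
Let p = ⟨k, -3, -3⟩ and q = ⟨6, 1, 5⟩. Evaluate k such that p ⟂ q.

3

p · q = k·6 + (-3)·1 + (-3)·5 = -18 + 6k
Set equal to 0: 6k = 18, so k = 3.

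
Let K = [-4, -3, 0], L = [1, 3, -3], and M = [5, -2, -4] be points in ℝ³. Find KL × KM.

(-21, -7, -49)

KL = (5, 6, -3)
KM = (9, 1, -4)
i: 6·(-4) - (-3)·1 = -24 - (-3) = -21
j: (-3)·9 - 5·(-4) = -27 - (-20) = -7
k: 5·1 - 6·9 = 5 - 54 = -49
KL × KM = (-21, -7, -49)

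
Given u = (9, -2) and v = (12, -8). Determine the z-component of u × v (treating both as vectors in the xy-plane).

9·(-8) - (-2)·12 = -72 - (-24) = -48

-48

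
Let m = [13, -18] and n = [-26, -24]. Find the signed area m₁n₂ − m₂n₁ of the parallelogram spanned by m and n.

-780

13·(-24) - (-18)·(-26) = -312 - 468 = -780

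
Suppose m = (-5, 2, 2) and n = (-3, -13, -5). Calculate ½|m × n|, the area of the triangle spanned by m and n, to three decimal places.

i: 2·(-5) - 2·(-13) = -10 - (-26) = 16
j: 2·(-3) - (-5)·(-5) = -6 - 25 = -31
k: (-5)·(-13) - 2·(-3) = 65 - (-6) = 71
m × n = (16, -31, 71)
|m × n| = √(16² + (-31)² + 71²) = √6258 ≈ 79.1075
area = ½ · 79.1075 ≈ 39.554

39.554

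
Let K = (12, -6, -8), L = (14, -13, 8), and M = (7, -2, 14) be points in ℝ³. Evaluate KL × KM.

(-218, -124, -27)

KL = (2, -7, 16)
KM = (-5, 4, 22)
i: (-7)·22 - 16·4 = -154 - 64 = -218
j: 16·(-5) - 2·22 = -80 - 44 = -124
k: 2·4 - (-7)·(-5) = 8 - 35 = -27
KL × KM = (-218, -124, -27)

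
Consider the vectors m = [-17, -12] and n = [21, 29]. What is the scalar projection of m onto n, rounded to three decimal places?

m · n = (-17)·21 + (-12)·29 = -357 - 348 = -705
|n| = √(441 + 841) = √1282 ≈ 35.8050
comp_n m = -705 / √1282 ≈ -19.690

-19.690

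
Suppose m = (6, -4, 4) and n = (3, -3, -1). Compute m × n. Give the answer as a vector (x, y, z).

i: (-4)·(-1) - 4·(-3) = 4 - (-12) = 16
j: 4·3 - 6·(-1) = 12 - (-6) = 18
k: 6·(-3) - (-4)·3 = -18 - (-12) = -6
m × n = (16, 18, -6)

(16, 18, -6)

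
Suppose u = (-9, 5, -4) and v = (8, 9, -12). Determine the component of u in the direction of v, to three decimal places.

u · v = (-9)·8 + 5·9 + (-4)·(-12) = -72 + 45 + 48 = 21
|v| = √(64 + 81 + 144) = √289 ≈ 17.0000
comp_v u = 21 / √289 ≈ 1.235

1.235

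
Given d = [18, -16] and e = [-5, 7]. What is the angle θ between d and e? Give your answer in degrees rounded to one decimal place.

167.2

d · e = 18·(-5) + (-16)·7 = -90 - 112 = -202
|d|² = 324 + 256 = 580,  |d| = √580 ≈ 24.083189
|e|² = 25 + 49 = 74,  |e| = √74 ≈ 8.602325
cos θ = -202 / (24.083189 · 8.602325) ≈ -0.97504
θ = arccos(-0.97504) ≈ 167.2°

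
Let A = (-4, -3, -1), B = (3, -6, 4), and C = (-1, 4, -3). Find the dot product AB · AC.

-10

AB = B − A = (7, -3, 5)
AC = C − A = (3, 7, -2)
AB · AC = 7·3 + (-3)·7 + 5·(-2) = 21 - 21 - 10 = -10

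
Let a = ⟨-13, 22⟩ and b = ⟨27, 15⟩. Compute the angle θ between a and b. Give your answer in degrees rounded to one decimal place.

a · b = (-13)·27 + 22·15 = -351 + 330 = -21
|a|² = 169 + 484 = 653,  |a| = √653 ≈ 25.553865
|b|² = 729 + 225 = 954,  |b| = √954 ≈ 30.886890
cos θ = -21 / (25.553865 · 30.886890) ≈ -0.02661
θ = arccos(-0.02661) ≈ 91.5°

91.5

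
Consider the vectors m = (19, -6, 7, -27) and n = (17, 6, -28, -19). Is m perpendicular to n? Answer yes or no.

m · n = 19·17 + (-6)·6 + 7·(-28) + (-27)·(-19) = 323 - 36 - 196 + 513 = 604
Nonzero, so the vectors are not orthogonal.

no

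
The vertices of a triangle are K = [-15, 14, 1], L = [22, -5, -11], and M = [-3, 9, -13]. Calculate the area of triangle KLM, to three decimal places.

KL = (37, -19, -12),  KM = (12, -5, -14)
i: (-19)·(-14) - (-12)·(-5) = 266 - 60 = 206
j: (-12)·12 - 37·(-14) = -144 - (-518) = 374
k: 37·(-5) - (-19)·12 = -185 - (-228) = 43
KL × KM = (206, 374, 43)
|KL × KM| = √184161 ≈ 429.1398
area = ½ · 429.1398 ≈ 214.570

214.570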